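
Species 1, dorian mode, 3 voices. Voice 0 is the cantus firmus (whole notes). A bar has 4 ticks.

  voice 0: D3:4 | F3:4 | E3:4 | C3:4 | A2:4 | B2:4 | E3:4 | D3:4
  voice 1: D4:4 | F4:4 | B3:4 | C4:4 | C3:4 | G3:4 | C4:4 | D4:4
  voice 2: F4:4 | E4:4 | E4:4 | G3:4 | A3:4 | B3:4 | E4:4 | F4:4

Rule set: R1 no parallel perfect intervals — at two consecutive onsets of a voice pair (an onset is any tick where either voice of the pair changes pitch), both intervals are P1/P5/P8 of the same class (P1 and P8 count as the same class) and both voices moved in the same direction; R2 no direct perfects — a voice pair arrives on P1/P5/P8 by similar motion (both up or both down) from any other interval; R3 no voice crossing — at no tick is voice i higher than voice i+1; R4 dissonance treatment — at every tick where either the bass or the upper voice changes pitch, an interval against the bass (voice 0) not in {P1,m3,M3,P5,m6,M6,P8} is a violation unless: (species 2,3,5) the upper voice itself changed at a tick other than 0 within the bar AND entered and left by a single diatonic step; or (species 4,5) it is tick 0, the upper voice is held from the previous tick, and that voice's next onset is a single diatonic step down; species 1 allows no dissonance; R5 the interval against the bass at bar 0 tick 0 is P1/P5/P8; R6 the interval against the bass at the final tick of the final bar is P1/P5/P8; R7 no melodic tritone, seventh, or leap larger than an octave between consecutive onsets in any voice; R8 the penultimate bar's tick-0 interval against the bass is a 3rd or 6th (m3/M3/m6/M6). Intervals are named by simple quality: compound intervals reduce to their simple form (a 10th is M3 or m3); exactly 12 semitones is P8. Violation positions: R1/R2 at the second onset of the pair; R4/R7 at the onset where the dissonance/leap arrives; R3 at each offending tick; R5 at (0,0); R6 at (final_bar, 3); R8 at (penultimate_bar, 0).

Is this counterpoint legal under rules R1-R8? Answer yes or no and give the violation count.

No (18 violations)

bar 0: v0=D3 v1=D4 v2=F4 (m3)
bar 1: v0=F3 v1=F4 v2=E4 (M7)
bar 2: v0=E3 v1=B3 v2=E4 (P8)
bar 3: v0=C3 v1=C4 v2=G3 (P5)
bar 4: v0=A2 v1=C3 v2=A3 (P8)
bar 5: v0=B2 v1=G3 v2=B3 (P8)
bar 6: v0=E3 v1=C4 v2=E4 (P8)
bar 7: v0=D3 v1=D4 v2=F4 (m3)
  R5 @ bar0.0: opens on m3
  R1 @ bar1.0: D3/D4 P8 -> F3/F4 P8 similar
  R3 @ bar1.0: F4 above E4
  R4 @ bar1.0: F3/E4 M7 untreated
  R3 @ bar1.1: F4 above E4
  R3 @ bar1.2: F4 above E4
  R3 @ bar1.3: F4 above E4
  R2 @ bar2.0: F3/F4 P8 -> E3/B3 P5 similar
  R7 @ bar2.0: F4->B3 leap 6st
  R2 @ bar3.0: E3/E4 P8 -> C3/G3 P5 similar
  R3 @ bar3.0: C4 above G3
  R3 @ bar3.1: C4 above G3
  R3 @ bar3.2: C4 above G3
  R3 @ bar3.3: C4 above G3
  R1 @ bar5.0: A2/A3 P8 -> B2/B3 P8 similar
  R1 @ bar6.0: B2/B3 P8 -> E3/E4 P8 similar
  R8 @ bar6.0: penult P8 not 3rd/6th
  R6 @ bar7.3: closes on m3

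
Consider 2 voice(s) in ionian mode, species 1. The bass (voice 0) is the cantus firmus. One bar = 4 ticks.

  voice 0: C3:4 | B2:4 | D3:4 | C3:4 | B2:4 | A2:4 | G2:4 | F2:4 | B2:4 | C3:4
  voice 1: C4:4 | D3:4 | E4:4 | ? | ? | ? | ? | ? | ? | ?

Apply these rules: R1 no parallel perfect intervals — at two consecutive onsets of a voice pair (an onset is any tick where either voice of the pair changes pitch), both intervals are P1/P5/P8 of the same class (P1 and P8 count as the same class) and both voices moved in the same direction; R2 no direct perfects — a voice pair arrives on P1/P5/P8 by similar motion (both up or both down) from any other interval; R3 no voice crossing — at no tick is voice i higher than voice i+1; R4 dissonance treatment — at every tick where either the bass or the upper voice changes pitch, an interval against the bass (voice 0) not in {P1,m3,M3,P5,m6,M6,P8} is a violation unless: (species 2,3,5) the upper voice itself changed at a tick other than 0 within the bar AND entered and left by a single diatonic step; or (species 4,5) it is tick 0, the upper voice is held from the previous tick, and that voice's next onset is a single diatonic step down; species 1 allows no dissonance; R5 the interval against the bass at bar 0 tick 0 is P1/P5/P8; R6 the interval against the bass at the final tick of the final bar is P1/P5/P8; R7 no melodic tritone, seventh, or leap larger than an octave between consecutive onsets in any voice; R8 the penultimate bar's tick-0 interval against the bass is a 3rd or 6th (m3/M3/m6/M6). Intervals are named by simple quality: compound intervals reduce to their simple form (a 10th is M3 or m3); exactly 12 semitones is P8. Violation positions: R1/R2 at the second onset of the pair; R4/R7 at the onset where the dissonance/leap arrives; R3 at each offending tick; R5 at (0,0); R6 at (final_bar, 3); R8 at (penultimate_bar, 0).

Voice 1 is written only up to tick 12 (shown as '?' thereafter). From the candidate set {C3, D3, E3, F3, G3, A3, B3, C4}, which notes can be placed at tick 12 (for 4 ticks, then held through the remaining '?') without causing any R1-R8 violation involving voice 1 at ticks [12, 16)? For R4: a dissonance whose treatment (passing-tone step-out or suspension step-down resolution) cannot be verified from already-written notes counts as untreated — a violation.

C3: violates R2,R7
D3: violates R4,R7
E3: legal
F3: violates R4,R7
G3: violates R2
A3: legal
B3: violates R4
C4: violates R2

{A3, E3}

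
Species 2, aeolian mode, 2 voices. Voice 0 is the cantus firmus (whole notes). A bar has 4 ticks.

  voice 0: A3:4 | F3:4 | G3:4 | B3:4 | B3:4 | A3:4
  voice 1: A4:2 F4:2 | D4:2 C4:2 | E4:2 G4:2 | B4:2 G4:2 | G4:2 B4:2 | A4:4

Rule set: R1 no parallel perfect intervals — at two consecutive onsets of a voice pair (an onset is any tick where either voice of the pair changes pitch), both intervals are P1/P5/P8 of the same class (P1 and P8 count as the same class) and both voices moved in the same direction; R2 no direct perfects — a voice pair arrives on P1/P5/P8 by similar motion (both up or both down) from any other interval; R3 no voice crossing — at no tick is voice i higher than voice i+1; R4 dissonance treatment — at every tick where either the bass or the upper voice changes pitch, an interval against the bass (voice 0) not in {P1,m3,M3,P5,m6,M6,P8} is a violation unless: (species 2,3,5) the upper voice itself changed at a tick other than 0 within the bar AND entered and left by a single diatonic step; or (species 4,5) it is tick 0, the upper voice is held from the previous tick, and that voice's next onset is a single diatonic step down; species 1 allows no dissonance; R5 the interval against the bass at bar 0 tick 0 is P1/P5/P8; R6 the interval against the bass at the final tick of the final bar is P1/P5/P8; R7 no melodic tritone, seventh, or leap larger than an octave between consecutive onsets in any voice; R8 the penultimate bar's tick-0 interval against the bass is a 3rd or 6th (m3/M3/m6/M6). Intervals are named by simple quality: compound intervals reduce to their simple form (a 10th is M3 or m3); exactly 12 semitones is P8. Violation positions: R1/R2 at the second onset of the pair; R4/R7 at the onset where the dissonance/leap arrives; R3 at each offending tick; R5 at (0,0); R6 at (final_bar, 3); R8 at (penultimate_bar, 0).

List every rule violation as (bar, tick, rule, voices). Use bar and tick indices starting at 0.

bar 0: v0=A3 v1=A4 downbeat P8
bar 1: v0=F3 v1=D4 downbeat M6
bar 2: v0=G3 v1=E4 downbeat M6
bar 3: v0=B3 v1=B4 downbeat P8
bar 4: v0=B3 v1=G4 downbeat m6
bar 5: v0=A3 v1=A4 downbeat P8
  -> R1 @ bar 3 tick 0 v(0, 1): G3/G4 P8 -> B3/B4 P8 similar
  -> R1 @ bar 5 tick 0 v(0, 1): B3/B4 P8 -> A3/A4 P8 similar

(3, 0, R1, (0, 1))
(5, 0, R1, (0, 1))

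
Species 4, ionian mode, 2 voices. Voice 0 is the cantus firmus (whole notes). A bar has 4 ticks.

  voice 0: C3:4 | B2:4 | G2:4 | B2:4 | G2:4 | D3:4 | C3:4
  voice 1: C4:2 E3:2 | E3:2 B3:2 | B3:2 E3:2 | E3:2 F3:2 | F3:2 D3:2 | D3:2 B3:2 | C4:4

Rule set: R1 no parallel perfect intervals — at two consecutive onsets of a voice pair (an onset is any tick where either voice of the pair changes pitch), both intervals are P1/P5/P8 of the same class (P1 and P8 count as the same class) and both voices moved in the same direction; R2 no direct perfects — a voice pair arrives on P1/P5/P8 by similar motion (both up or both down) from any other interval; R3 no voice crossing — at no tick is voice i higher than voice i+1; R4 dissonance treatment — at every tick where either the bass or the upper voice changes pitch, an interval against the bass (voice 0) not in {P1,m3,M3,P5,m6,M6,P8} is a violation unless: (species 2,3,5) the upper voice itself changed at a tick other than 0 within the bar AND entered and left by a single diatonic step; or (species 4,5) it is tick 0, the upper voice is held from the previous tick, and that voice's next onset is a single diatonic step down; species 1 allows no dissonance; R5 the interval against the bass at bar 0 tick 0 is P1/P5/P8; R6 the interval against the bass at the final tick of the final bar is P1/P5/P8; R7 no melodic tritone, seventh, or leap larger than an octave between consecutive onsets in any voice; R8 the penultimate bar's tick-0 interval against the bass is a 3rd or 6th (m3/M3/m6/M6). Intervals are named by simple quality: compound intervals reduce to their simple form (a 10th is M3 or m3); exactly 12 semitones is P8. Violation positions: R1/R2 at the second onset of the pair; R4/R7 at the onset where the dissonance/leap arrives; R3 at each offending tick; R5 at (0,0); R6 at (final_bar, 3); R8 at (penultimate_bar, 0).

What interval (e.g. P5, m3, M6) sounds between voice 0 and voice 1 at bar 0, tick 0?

P8

voice 0=C3 voice 1=C4 -> P8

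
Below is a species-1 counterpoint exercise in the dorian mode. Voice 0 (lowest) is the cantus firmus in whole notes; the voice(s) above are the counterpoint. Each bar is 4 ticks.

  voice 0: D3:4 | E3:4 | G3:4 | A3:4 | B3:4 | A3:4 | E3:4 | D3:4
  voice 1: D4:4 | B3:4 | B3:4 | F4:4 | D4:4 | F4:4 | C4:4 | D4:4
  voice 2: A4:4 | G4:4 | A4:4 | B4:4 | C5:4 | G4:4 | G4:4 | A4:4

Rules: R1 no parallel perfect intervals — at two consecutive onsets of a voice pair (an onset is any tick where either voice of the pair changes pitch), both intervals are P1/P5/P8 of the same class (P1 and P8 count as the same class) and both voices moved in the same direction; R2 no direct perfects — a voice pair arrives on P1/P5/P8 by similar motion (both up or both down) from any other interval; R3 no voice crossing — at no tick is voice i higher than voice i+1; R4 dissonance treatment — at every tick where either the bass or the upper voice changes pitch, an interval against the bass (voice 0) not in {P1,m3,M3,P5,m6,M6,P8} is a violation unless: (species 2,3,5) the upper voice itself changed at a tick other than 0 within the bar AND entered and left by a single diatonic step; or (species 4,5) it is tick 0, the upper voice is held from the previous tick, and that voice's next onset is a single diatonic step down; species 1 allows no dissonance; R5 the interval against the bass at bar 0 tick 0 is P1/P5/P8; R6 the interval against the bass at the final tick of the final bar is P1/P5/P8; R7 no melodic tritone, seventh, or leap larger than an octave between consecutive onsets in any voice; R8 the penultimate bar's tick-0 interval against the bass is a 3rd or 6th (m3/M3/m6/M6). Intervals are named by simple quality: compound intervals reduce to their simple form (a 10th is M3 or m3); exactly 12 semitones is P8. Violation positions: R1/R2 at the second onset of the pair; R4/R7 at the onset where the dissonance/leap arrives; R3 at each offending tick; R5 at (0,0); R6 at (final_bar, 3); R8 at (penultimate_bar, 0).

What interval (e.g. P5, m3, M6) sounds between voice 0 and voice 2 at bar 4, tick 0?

m2

voice 0=B3 voice 2=C5 -> m2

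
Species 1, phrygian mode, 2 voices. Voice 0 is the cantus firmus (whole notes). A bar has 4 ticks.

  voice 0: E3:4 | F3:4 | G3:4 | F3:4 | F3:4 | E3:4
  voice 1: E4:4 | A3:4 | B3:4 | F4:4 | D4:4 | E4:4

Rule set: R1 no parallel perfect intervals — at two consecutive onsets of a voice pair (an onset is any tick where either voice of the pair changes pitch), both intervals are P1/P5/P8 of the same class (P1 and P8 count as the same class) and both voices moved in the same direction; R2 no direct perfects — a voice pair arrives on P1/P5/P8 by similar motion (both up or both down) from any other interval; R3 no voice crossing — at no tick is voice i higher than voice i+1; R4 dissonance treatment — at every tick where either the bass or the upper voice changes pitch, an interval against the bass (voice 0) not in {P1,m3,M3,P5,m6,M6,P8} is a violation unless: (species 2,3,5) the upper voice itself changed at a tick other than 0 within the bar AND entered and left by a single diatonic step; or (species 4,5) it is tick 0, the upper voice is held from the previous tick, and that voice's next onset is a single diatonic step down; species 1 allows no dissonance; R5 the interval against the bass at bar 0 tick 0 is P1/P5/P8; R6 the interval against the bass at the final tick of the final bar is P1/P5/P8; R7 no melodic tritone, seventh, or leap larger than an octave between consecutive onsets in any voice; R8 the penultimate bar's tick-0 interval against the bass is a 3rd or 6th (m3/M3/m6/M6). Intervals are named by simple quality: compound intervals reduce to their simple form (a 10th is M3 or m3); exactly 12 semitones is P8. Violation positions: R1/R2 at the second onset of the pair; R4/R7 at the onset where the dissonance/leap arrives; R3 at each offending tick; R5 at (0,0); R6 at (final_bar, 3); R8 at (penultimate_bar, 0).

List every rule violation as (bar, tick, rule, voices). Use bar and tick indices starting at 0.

bar 0: v0=E3 v1=E4 downbeat P8
bar 1: v0=F3 v1=A3 downbeat M3
bar 2: v0=G3 v1=B3 downbeat M3
bar 3: v0=F3 v1=F4 downbeat P8
bar 4: v0=F3 v1=D4 downbeat M6
bar 5: v0=E3 v1=E4 downbeat P8
  -> R7 @ bar 3 tick 0 v(1,): B3->F4 leap 6st

(3, 0, R7, (1,))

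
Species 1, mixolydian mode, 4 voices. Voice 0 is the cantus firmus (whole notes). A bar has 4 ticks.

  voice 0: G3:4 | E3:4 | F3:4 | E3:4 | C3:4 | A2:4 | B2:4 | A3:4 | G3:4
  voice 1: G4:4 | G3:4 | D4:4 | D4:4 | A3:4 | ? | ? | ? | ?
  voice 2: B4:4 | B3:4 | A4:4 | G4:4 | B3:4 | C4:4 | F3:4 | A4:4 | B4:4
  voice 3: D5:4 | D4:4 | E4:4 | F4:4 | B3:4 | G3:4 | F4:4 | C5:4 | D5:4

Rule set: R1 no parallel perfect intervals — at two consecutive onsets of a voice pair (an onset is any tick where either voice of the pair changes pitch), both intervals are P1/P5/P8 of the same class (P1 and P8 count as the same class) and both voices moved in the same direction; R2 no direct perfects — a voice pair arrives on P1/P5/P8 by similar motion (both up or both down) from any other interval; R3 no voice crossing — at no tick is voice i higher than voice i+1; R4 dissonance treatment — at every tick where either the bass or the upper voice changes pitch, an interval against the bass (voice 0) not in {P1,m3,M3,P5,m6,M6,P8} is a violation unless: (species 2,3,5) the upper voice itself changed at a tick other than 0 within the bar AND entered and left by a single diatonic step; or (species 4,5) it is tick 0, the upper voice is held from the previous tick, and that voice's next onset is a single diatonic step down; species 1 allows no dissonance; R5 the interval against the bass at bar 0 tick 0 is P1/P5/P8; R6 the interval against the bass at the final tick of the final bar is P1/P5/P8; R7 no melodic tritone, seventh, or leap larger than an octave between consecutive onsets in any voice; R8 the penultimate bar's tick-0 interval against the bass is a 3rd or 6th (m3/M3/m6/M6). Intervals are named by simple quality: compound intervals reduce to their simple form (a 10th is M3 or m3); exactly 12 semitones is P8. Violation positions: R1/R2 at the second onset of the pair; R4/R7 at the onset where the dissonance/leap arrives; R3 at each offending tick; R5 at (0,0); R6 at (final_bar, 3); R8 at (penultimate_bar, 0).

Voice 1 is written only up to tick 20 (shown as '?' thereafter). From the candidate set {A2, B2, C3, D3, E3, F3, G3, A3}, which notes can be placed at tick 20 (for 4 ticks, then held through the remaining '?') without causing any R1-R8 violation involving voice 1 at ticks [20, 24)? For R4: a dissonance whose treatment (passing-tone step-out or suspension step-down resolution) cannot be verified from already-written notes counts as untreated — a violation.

{A3, F3}

A2: violates R2
B2: violates R4,R7
C3: violates R2
D3: violates R4
E3: violates R2
F3: legal
G3: violates R2,R4
A3: legal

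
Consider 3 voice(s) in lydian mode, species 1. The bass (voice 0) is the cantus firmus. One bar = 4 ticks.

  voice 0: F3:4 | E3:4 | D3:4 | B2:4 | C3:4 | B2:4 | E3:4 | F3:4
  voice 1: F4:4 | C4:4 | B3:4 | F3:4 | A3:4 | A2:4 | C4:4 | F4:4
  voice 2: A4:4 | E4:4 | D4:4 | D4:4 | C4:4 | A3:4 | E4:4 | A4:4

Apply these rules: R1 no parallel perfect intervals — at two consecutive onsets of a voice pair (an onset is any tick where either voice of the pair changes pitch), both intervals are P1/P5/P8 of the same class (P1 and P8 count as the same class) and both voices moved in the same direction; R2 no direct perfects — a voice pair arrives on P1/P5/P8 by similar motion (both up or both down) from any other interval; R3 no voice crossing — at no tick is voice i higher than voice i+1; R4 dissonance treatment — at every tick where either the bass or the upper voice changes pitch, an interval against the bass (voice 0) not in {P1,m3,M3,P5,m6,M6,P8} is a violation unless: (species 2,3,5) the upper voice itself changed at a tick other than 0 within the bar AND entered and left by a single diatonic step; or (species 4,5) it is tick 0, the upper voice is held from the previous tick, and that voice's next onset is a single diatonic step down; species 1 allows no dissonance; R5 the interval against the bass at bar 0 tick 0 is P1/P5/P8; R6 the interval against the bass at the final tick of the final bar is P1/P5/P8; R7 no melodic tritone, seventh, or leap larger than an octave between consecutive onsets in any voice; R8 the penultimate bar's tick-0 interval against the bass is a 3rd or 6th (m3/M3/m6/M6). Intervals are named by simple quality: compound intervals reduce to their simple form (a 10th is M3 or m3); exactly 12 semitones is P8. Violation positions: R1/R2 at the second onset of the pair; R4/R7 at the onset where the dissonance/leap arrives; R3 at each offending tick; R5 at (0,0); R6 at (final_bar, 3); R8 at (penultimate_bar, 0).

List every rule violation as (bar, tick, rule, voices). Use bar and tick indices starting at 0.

(0, 0, R5, (0, 2))
(1, 0, R2, (0, 2))
(2, 0, R1, (0, 2))
(3, 0, R4, (0, 1))
(3, 0, R7, (1,))
(5, 0, R2, (1, 2))
(5, 0, R3, (0, 1))
(5, 0, R4, (0, 1))
(5, 0, R4, (0, 2))
(5, 1, R3, (0, 1))
(5, 2, R3, (0, 1))
(5, 3, R3, (0, 1))
(6, 0, R2, (0, 2))
(6, 0, R7, (1,))
(6, 0, R8, (0, 2))
(7, 0, R2, (0, 1))
(7, 3, R6, (0, 2))

bar 0: v0=F3 v1=F4 v2=A4 downbeat M3
bar 1: v0=E3 v1=C4 v2=E4 downbeat P8
bar 2: v0=D3 v1=B3 v2=D4 downbeat P8
bar 3: v0=B2 v1=F3 v2=D4 downbeat m3
bar 4: v0=C3 v1=A3 v2=C4 downbeat P8
bar 5: v0=B2 v1=A2 v2=A3 downbeat m7
bar 6: v0=E3 v1=C4 v2=E4 downbeat P8
bar 7: v0=F3 v1=F4 v2=A4 downbeat M3
  -> R5 @ bar 0 tick 0 v(0, 2): opens on M3
  -> R2 @ bar 1 tick 0 v(0, 2): F3/A4 M3 -> E3/E4 P8 similar
  -> R1 @ bar 2 tick 0 v(0, 2): E3/E4 P8 -> D3/D4 P8 similar
  -> R4 @ bar 3 tick 0 v(0, 1): B2/F3 TT untreated
  -> R7 @ bar 3 tick 0 v(1,): B3->F3 leap 6st
  -> R2 @ bar 5 tick 0 v(1, 2): A3/C4 m3 -> A2/A3 P8 similar
  -> R3 @ bar 5 tick 0 v(0, 1): B2 above A2
  -> R4 @ bar 5 tick 0 v(0, 1): B2/A2 M2 untreated
  -> R4 @ bar 5 tick 0 v(0, 2): B2/A3 m7 untreated
  -> R3 @ bar 5 tick 1 v(0, 1): B2 above A2
  -> R3 @ bar 5 tick 2 v(0, 1): B2 above A2
  -> R3 @ bar 5 tick 3 v(0, 1): B2 above A2
  -> R2 @ bar 6 tick 0 v(0, 2): B2/A3 m7 -> E3/E4 P8 similar
  -> R7 @ bar 6 tick 0 v(1,): A2->C4 leap 15st
  -> R8 @ bar 6 tick 0 v(0, 2): penult P8 not 3rd/6th
  -> R2 @ bar 7 tick 0 v(0, 1): E3/C4 m6 -> F3/F4 P8 similar
  -> R6 @ bar 7 tick 3 v(0, 2): closes on M3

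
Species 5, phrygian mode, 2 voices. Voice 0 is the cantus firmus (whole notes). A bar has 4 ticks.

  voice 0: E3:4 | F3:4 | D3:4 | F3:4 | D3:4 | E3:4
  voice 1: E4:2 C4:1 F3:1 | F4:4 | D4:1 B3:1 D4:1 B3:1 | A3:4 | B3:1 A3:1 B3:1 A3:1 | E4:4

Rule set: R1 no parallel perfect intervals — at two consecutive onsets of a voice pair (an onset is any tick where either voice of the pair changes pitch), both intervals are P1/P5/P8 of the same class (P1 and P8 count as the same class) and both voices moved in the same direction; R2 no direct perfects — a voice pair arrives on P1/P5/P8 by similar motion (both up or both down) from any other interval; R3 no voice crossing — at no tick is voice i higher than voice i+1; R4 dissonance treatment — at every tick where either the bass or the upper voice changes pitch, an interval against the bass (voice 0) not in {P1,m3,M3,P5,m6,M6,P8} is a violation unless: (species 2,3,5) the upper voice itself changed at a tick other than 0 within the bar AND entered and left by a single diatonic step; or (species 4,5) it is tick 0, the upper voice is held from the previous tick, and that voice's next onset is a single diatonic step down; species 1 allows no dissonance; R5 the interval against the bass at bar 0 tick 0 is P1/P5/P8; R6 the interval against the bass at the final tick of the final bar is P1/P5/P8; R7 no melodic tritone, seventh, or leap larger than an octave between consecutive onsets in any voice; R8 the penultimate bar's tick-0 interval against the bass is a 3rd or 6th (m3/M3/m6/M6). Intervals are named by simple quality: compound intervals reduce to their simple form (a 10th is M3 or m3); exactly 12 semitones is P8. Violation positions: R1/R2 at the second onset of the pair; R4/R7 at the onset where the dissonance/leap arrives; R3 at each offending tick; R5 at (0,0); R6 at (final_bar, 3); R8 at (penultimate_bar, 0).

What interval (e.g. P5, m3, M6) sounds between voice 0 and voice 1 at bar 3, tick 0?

M3

voice 0=F3 voice 1=A3 -> M3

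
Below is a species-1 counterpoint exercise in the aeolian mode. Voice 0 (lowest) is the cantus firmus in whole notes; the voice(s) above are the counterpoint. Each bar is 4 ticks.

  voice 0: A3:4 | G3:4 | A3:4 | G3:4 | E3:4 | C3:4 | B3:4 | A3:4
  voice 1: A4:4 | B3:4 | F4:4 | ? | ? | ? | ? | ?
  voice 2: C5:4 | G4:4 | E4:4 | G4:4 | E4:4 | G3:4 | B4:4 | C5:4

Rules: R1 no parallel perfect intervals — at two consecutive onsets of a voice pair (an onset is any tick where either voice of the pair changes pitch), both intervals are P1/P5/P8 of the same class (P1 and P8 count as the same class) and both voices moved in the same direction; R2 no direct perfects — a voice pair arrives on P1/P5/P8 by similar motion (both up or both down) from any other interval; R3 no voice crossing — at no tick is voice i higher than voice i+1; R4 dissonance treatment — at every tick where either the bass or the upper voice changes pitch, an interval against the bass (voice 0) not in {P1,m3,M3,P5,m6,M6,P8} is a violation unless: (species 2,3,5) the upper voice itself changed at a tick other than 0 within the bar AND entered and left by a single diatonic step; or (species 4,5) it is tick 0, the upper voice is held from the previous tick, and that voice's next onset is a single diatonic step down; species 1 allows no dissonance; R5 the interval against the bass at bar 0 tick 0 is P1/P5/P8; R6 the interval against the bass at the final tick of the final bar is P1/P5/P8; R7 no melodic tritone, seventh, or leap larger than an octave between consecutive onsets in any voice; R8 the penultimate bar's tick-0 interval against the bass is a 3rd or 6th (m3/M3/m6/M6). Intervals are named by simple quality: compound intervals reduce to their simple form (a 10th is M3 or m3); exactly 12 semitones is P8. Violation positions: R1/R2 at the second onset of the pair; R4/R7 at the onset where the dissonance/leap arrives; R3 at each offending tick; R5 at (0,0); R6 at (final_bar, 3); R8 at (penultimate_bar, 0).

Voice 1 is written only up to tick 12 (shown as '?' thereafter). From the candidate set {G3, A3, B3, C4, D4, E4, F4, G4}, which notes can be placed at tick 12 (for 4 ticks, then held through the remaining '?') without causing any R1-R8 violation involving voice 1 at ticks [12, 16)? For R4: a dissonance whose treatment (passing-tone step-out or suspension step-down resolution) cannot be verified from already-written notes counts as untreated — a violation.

{E4}

G3: violates R2,R7
A3: violates R4
B3: violates R7
C4: violates R4
D4: violates R2
E4: legal
F4: violates R4
G4: violates R2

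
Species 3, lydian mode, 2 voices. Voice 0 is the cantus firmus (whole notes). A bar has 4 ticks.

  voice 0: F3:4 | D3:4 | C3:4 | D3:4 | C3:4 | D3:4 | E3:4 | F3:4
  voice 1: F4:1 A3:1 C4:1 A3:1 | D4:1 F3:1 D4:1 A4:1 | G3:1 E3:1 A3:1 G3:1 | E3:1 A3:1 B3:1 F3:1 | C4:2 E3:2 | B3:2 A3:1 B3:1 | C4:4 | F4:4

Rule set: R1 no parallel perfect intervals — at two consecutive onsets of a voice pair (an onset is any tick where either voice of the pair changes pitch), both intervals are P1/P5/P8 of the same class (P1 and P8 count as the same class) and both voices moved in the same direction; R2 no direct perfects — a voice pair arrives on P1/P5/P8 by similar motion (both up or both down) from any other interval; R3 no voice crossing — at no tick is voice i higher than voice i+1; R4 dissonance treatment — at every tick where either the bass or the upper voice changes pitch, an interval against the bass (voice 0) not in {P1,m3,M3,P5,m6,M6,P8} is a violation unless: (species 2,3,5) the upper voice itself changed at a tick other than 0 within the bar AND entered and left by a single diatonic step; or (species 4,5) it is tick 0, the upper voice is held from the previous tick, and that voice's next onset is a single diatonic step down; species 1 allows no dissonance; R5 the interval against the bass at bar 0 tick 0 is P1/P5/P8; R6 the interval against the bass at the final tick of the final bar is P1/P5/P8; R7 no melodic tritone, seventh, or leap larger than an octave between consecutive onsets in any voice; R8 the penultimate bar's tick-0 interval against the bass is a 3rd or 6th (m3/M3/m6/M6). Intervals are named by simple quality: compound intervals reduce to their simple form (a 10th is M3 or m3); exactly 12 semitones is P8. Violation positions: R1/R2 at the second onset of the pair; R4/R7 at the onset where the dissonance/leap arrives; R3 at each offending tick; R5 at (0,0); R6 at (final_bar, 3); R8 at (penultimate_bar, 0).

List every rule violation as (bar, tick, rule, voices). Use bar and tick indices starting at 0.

bar 0: v0=F3 v1=F4 downbeat P8
bar 1: v0=D3 v1=D4 downbeat P8
bar 2: v0=C3 v1=G3 downbeat P5
bar 3: v0=D3 v1=E3 downbeat M2
bar 4: v0=C3 v1=C4 downbeat P8
bar 5: v0=D3 v1=B3 downbeat M6
bar 6: v0=E3 v1=C4 downbeat m6
bar 7: v0=F3 v1=F4 downbeat P8
  -> R1 @ bar 2 tick 0 v(0, 1): D3/A4 P5 -> C3/G3 P5 similar
  -> R7 @ bar 2 tick 0 v(1,): A4->G3 leap 14st
  -> R4 @ bar 3 tick 0 v(0, 1): D3/E3 M2 untreated
  -> R7 @ bar 3 tick 3 v(1,): B3->F3 leap 6st
  -> R2 @ bar 7 tick 0 v(0, 1): E3/C4 m6 -> F3/F4 P8 similar

(2, 0, R1, (0, 1))
(2, 0, R7, (1,))
(3, 0, R4, (0, 1))
(3, 3, R7, (1,))
(7, 0, R2, (0, 1))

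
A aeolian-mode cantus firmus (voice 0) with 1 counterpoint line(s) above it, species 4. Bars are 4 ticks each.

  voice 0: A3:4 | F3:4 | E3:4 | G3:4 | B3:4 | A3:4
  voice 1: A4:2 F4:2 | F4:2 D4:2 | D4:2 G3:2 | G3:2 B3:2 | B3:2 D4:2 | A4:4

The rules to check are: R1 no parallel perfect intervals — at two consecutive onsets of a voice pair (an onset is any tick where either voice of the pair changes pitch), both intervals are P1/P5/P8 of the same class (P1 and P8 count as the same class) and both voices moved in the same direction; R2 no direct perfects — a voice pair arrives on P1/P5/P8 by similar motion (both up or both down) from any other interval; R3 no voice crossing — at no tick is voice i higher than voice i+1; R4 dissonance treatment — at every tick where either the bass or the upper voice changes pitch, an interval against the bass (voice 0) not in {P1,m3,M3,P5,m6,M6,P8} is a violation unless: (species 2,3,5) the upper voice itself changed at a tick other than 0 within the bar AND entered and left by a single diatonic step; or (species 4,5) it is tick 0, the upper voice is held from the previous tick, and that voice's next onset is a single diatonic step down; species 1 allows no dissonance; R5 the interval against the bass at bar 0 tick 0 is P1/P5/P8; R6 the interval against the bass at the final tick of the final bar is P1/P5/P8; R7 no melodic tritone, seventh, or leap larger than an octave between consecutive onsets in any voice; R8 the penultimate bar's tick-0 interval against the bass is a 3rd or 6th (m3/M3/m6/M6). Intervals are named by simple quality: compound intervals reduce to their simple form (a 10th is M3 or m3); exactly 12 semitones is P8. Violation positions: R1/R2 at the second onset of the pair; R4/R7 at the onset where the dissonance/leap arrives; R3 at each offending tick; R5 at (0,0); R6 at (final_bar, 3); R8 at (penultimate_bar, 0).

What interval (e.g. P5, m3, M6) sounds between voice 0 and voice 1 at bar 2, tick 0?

m7

voice 0=E3 voice 1=D4 -> m7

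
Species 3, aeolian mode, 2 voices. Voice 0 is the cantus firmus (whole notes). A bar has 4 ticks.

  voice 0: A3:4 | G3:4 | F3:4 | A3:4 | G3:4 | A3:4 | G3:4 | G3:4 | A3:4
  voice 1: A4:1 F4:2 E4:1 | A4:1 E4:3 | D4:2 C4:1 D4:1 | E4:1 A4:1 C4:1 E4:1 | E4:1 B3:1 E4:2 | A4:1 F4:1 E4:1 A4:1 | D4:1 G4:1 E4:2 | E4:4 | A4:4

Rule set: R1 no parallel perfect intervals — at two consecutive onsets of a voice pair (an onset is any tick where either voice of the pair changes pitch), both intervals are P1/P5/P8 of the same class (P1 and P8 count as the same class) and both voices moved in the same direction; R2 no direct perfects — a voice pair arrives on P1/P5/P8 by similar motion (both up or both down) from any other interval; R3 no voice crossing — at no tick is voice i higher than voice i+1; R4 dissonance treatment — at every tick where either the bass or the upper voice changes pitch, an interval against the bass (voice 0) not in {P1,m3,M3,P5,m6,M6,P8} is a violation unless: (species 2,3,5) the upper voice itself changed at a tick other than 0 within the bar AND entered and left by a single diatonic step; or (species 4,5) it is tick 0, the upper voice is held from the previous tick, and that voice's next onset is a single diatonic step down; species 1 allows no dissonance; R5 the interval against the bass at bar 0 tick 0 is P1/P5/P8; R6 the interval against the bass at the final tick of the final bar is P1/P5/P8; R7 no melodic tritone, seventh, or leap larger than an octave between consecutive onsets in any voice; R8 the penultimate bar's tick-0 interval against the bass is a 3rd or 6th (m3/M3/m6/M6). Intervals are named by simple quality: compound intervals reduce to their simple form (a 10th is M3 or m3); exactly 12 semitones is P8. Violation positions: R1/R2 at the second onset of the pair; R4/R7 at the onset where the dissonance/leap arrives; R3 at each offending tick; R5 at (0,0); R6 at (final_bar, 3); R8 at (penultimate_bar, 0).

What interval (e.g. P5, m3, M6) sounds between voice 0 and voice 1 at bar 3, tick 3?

P5

voice 0=A3 voice 1=E4 -> P5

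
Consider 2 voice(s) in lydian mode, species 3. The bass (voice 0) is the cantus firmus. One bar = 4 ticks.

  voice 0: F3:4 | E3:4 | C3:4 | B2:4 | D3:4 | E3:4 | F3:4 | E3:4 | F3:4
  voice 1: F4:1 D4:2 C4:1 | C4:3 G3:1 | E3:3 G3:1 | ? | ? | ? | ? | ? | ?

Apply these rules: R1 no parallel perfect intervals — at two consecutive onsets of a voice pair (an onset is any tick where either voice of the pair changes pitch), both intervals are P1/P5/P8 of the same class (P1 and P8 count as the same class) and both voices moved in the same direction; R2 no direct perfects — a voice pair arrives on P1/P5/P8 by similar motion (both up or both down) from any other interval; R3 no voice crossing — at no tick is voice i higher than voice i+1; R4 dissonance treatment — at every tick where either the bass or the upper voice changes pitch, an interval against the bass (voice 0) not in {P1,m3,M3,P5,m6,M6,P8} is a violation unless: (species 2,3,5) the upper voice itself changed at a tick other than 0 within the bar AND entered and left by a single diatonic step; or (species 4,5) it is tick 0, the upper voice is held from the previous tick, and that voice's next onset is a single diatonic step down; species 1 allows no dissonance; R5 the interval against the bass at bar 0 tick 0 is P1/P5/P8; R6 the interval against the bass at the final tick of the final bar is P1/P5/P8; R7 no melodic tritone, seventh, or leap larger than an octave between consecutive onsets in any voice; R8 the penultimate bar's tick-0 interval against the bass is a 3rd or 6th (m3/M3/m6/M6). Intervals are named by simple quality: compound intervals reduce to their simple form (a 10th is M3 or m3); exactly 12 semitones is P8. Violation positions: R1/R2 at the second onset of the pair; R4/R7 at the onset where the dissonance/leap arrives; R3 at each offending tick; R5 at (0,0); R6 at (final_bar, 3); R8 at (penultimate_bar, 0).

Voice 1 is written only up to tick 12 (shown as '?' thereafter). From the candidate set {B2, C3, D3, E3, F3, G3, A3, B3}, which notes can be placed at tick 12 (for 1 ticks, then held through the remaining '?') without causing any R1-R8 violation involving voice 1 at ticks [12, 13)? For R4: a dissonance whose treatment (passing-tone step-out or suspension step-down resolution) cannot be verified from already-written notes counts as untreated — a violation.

B2: violates R2
C3: violates R4
D3: legal
E3: violates R4
F3: violates R4
G3: legal
A3: violates R4
B3: legal

{B3, D3, G3}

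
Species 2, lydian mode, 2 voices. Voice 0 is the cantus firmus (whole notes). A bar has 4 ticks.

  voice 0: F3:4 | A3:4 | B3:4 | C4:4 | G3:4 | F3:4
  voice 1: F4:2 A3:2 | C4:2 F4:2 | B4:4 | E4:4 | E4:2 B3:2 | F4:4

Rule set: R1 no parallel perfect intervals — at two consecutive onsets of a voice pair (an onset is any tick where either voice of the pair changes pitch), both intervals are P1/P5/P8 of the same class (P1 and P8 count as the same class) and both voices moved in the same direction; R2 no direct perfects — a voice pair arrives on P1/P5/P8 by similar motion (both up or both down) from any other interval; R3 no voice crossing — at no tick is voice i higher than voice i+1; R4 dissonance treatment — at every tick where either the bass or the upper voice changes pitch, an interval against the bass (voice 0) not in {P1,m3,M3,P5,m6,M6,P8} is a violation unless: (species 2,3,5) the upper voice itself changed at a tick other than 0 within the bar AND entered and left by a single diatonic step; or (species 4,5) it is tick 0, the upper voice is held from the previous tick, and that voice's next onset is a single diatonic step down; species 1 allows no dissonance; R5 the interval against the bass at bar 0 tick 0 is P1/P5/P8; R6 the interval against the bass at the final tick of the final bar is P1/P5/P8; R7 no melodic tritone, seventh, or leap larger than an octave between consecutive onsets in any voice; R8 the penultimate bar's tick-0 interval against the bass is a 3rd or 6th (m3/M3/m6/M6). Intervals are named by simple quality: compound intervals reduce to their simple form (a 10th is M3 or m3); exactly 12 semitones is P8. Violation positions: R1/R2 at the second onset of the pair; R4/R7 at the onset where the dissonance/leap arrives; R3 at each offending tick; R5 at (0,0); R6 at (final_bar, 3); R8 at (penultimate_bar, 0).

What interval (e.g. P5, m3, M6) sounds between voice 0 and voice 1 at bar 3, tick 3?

M3

voice 0=C4 voice 1=E4 -> M3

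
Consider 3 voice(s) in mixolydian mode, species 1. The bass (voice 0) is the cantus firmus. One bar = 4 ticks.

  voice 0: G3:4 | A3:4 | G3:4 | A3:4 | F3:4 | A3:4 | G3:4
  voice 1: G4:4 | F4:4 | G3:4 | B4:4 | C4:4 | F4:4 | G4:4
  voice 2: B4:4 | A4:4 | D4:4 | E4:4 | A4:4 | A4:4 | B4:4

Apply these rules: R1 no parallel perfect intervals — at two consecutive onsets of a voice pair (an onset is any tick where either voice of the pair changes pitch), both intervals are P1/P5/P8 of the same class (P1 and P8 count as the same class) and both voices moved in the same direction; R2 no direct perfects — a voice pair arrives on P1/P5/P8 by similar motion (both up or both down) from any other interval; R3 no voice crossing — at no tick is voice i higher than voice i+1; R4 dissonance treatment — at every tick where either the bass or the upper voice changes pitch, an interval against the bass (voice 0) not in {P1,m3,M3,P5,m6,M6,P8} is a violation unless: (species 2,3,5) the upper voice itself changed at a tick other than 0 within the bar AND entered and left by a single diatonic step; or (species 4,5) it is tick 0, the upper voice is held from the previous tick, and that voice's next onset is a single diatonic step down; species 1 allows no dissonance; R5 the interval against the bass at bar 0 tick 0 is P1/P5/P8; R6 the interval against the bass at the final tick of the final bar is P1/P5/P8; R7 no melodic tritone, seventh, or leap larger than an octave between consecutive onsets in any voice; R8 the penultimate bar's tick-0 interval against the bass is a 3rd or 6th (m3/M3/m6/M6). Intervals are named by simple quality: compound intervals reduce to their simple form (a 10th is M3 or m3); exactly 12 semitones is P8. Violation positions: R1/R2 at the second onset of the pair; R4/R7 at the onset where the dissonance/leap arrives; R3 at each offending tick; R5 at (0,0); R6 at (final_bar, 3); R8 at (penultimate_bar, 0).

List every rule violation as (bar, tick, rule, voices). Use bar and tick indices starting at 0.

bar 0: v0=G3 v1=G4 v2=B4 downbeat M3
bar 1: v0=A3 v1=F4 v2=A4 downbeat P8
bar 2: v0=G3 v1=G3 v2=D4 downbeat P5
bar 3: v0=A3 v1=B4 v2=E4 downbeat P5
bar 4: v0=F3 v1=C4 v2=A4 downbeat M3
bar 5: v0=A3 v1=F4 v2=A4 downbeat P8
bar 6: v0=G3 v1=G4 v2=B4 downbeat M3
  -> R5 @ bar 0 tick 0 v(0, 2): opens on M3
  -> R2 @ bar 2 tick 0 v(0, 1): A3/F4 m6 -> G3/G3 P1 similar
  -> R2 @ bar 2 tick 0 v(0, 2): A3/A4 P8 -> G3/D4 P5 similar
  -> R2 @ bar 2 tick 0 v(1, 2): F4/A4 M3 -> G3/D4 P5 similar
  -> R7 @ bar 2 tick 0 v(1,): F4->G3 leap 10st
  -> R1 @ bar 3 tick 0 v(0, 2): G3/D4 P5 -> A3/E4 P5 similar
  -> R1 @ bar 3 tick 0 v(1, 2): G3/D4 P5 -> B4/E4 P5 similar
  -> R3 @ bar 3 tick 0 v(1, 2): B4 above E4
  -> R4 @ bar 3 tick 0 v(0, 1): A3/B4 M2 untreated
  -> R7 @ bar 3 tick 0 v(1,): G3->B4 leap 16st
  -> R3 @ bar 3 tick 1 v(1, 2): B4 above E4
  -> R3 @ bar 3 tick 2 v(1, 2): B4 above E4
  -> R3 @ bar 3 tick 3 v(1, 2): B4 above E4
  -> R2 @ bar 4 tick 0 v(0, 1): A3/B4 M2 -> F3/C4 P5 similar
  -> R7 @ bar 4 tick 0 v(1,): B4->C4 leap 11st
  -> R8 @ bar 5 tick 0 v(0, 2): penult P8 not 3rd/6th
  -> R6 @ bar 6 tick 3 v(0, 2): closes on M3

(0, 0, R5, (0, 2))
(2, 0, R2, (0, 1))
(2, 0, R2, (0, 2))
(2, 0, R2, (1, 2))
(2, 0, R7, (1,))
(3, 0, R1, (0, 2))
(3, 0, R1, (1, 2))
(3, 0, R3, (1, 2))
(3, 0, R4, (0, 1))
(3, 0, R7, (1,))
(3, 1, R3, (1, 2))
(3, 2, R3, (1, 2))
(3, 3, R3, (1, 2))
(4, 0, R2, (0, 1))
(4, 0, R7, (1,))
(5, 0, R8, (0, 2))
(6, 3, R6, (0, 2))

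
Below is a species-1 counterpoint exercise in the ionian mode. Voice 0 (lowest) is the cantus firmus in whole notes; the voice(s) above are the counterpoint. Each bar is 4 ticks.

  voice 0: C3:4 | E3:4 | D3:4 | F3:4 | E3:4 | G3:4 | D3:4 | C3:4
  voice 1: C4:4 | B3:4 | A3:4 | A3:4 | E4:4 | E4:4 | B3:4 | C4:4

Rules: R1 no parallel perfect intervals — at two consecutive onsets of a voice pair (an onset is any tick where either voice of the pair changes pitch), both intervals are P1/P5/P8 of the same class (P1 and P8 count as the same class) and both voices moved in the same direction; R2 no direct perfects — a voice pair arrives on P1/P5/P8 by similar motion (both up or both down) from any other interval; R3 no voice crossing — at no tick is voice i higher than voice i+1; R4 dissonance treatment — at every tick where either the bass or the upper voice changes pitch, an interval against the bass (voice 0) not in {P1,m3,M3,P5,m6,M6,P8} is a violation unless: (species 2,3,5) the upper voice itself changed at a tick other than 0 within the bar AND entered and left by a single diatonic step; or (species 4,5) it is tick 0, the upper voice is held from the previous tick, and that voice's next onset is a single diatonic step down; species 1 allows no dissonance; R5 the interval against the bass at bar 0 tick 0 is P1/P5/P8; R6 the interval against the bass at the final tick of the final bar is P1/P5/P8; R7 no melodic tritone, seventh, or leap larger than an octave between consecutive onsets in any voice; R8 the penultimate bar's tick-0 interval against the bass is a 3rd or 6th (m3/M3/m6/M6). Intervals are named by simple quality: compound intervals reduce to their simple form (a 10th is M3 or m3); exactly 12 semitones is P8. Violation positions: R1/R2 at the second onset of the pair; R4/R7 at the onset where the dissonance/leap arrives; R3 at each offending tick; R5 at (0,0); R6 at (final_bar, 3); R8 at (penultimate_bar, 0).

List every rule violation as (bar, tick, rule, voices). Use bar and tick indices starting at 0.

bar 0: v0=C3 v1=C4 downbeat P8
bar 1: v0=E3 v1=B3 downbeat P5
bar 2: v0=D3 v1=A3 downbeat P5
bar 3: v0=F3 v1=A3 downbeat M3
bar 4: v0=E3 v1=E4 downbeat P8
bar 5: v0=G3 v1=E4 downbeat M6
bar 6: v0=D3 v1=B3 downbeat M6
bar 7: v0=C3 v1=C4 downbeat P8
  -> R1 @ bar 2 tick 0 v(0, 1): E3/B3 P5 -> D3/A3 P5 similar

(2, 0, R1, (0, 1))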